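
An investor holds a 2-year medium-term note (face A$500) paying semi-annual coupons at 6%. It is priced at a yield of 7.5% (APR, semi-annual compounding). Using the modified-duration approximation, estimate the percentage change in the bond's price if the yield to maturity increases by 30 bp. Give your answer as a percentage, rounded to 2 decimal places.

-0.55%

Periodic yield y = 0.0375. Modified duration first:
  t   CF        PV=CF/(1+0.0375)^t    t·PV
  1        15.00        14.4578        14.4578
  2        15.00        13.9353        27.8705
  3        15.00        13.4316        40.2947
  4       515.00       444.4826     1,777.9306
  Σ                    486.3073     1,860.5537
P = 486.3073; D_Mac = 3.82588 half-year periods = 1.91294 yrs; D_mod = 1.91294/(1+0.0375) = 1.84380 yrs.
ΔP/P ≈ -D_mod · Δy = -1.84380 × (+0.003) = -0.005531 = -0.5531%.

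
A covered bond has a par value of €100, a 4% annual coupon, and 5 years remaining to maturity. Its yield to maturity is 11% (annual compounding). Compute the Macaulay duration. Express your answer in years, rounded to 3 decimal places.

4.560 years

Periodic yield y = 0.11. Discount each cash flow and weight by its year:
  t   CF        PV=CF/(1+0.11)^t    t·PV
  1         4.00         3.6036         3.6036
  2         4.00         3.2465         6.4930
  3         4.00         2.9248         8.7743
  4         4.00         2.6349        10.5397
  5       104.00        61.7189       308.5947
  Σ                     74.1287       338.0053
Price P = Σ PV = 74.1287.
Macaulay duration = Σ(t·PV) / P = 338.0053 / 74.1287 = 4.55971 years.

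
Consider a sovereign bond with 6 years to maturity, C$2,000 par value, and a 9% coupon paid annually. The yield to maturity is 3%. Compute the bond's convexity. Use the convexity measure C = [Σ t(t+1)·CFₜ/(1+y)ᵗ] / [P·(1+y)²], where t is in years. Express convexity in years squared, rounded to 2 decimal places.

31.26

With y = 0.03:
  t   CF        PV=CF/(1+0.03)^t    t·PV        t(t+1)·PV
  1       180.00       174.7573       174.7573         349.5146
  2       180.00       169.6673       339.3345       1,018.0036
  3       180.00       164.7255       494.1765       1,976.7060
  4       180.00       159.9277       639.7107       3,198.5534
  5       180.00       155.2696       776.3479       4,658.0874
  6     2,180.00     1,825.7157    10,954.2941      76,680.0585
  Σ                  2,650.0630    13,378.6210      87,880.9235
P = 2,650.0630.
Convexity = Σ t(t+1)·PV / [P·(1+y)²] = 87,880.9235 / (2,650.0630 × 1.060900) = 31.25820.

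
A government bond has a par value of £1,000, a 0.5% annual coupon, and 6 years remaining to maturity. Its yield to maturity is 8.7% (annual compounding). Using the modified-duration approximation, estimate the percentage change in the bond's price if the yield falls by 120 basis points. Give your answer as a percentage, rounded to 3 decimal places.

Periodic yield y = 0.087. Modified duration first:
  t   CF        PV=CF/(1+0.087)^t    t·PV
  1         5.00         4.5998         4.5998
  2         5.00         4.2317         8.4633
  3         5.00         3.8930        11.6789
  4         5.00         3.5814        14.3256
  5         5.00         3.2947        16.4737
  6     1,005.00       609.2405     3,655.4433
  Σ                    628.8411     3,710.9846
P = 628.8411; D_Mac = 5.90131 yrs; D_mod = 5.90131/(1+0.087) = 5.42899 yrs.
ΔP/P ≈ -D_mod · Δy = -5.42899 × (-0.012) = +0.065148 = +6.5148%.

+6.515%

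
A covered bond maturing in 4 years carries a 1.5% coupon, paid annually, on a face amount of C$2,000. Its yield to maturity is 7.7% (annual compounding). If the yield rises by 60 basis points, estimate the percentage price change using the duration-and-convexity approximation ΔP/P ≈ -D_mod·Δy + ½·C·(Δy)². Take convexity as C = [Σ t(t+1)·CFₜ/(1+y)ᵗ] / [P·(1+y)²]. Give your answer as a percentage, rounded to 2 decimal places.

-2.14%

With y = 0.077:
  t   CF        PV=CF/(1+0.077)^t    t·PV        t(t+1)·PV
  1        30.00        27.8552        27.8552          55.7103
  2        30.00        25.8637        51.7273         155.1819
  3        30.00        24.0145        72.0436         288.1744
  4     2,030.00     1,508.8054     6,035.2215      30,176.1077
  Σ                  1,586.5387     6,186.8476      30,675.1743
P = 1,586.5387; D_Mac = 3.89959 yrs; D_mod = 3.62079 yrs; C = 16.66882.
Duration effect: -3.62079 × (+0.006) = -0.021725
Convexity effect: 0.5 × 16.66882 × (0.006)² = +0.0003000
ΔP/P ≈ -0.021725 + 0.0003000 = -0.021425 = -2.1425%.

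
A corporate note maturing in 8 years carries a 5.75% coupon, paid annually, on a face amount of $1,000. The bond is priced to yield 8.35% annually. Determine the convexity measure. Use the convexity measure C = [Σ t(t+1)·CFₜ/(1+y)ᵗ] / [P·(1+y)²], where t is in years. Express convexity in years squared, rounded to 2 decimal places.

46.31

With y = 0.0835:
  t   CF        PV=CF/(1+0.0835)^t    t·PV        t(t+1)·PV
  1        57.50        53.0688        53.0688         106.1375
  2        57.50        48.9790        97.9580         293.8741
  3        57.50        45.2044       135.6133         542.4533
  4        57.50        41.7208       166.8830         834.4151
  5        57.50        38.5055       192.5277       1,155.1663
  6        57.50        35.5381       213.2287       1,492.6007
  7        57.50        32.7994       229.5956       1,836.7644
  8     1,057.50       556.7357     4,453.8854      40,084.9686
  Σ                    852.5517     5,542.7605      46,346.3800
P = 852.5517.
Convexity = Σ t(t+1)·PV / [P·(1+y)²] = 46,346.3800 / (852.5517 × 1.173972) = 46.30600.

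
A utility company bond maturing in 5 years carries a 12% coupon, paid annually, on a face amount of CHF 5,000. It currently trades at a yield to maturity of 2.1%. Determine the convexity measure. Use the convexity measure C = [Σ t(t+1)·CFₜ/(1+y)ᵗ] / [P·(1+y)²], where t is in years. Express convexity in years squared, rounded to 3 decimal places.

With y = 0.021:
  t   CF        PV=CF/(1+0.021)^t    t·PV        t(t+1)·PV
  1       600.00       587.6592       587.6592       1,175.3183
  2       600.00       575.5721     1,151.1443       3,453.4329
  3       600.00       563.7337     1,691.2012       6,764.8048
  4       600.00       552.1388     2,208.5553      11,042.7764
  5     5,600.00     5,047.3023    25,236.5115     151,419.0689
  Σ                  7,326.4062    30,875.0714     173,855.4013
P = 7,326.4062.
Convexity = Σ t(t+1)·PV / [P·(1+y)²] = 173,855.4013 / (7,326.4062 × 1.042441) = 22.76385.

22.764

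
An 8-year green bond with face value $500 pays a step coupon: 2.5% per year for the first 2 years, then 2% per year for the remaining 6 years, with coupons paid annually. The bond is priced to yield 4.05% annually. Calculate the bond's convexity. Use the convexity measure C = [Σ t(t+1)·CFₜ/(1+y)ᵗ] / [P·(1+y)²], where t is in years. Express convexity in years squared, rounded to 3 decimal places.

59.550

With y = 0.0405:
  t   CF        PV=CF/(1+0.0405)^t    t·PV        t(t+1)·PV
  1        12.50        12.0135        12.0135          24.0269
  2        12.50        11.5458        23.0917          69.2751
  3        10.00         8.8772        26.6315         106.5258
  4        10.00         8.5316        34.1265         170.6325
  5        10.00         8.1995        40.9977         245.9863
  6        10.00         7.8804        47.2823         330.9762
  7        10.00         7.5737        53.0156         424.1246
  8       510.00       371.2218     2,969.7746      26,727.9713
  Σ                    435.8435     3,206.9333      28,099.5186
P = 435.8435.
Convexity = Σ t(t+1)·PV / [P·(1+y)²] = 28,099.5186 / (435.8435 × 1.082640) = 59.55033.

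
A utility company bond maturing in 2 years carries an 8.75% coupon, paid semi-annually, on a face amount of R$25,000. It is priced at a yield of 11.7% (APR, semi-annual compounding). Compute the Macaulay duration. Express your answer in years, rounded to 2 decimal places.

1.87 years

Periodic yield y = 0.0585. Discount each cash flow and weight by its period:
  t   CF        PV=CF/(1+0.0585)^t    t·PV
  1     1,093.75     1,033.3018     1,033.3018
  2     1,093.75       976.1945     1,952.3889
  3     1,093.75       922.2432     2,766.7297
  4    26,093.75    20,786.1017    83,144.4068
  Σ                 23,717.8412    88,896.8273
Price P = Σ PV = 23,717.8412.
Macaulay duration = Σ(t·PV) / P = 88,896.8273 / 23,717.8412 = 3.74810 half-year periods.
In years: 3.74810 / 2 = 1.87405 years.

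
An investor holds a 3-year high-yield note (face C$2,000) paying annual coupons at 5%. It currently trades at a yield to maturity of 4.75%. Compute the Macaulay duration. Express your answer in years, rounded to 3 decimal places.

2.860 years

Periodic yield y = 0.0475. Discount each cash flow and weight by its year:
  t   CF        PV=CF/(1+0.0475)^t    t·PV
  1       100.00        95.4654        95.4654
  2       100.00        91.1364       182.2728
  3     2,100.00     1,827.0785     5,481.2354
  Σ                  2,013.6803     5,758.9736
Price P = Σ PV = 2,013.6803.
Macaulay duration = Σ(t·PV) / P = 5,758.9736 / 2,013.6803 = 2.85992 years.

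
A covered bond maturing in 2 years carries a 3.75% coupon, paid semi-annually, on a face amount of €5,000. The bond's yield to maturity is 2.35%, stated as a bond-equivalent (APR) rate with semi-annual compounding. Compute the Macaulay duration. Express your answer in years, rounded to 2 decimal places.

Periodic yield y = 0.01175. Discount each cash flow and weight by its period:
  t   CF        PV=CF/(1+0.01175)^t    t·PV
  1        93.75        92.6612        92.6612
  2        93.75        91.5851       183.1702
  3        93.75        90.5215       271.5644
  4     5,093.75     4,861.2144    19,444.8575
  Σ                  5,135.9822    19,992.2534
Price P = Σ PV = 5,135.9822.
Macaulay duration = Σ(t·PV) / P = 19,992.2534 / 5,135.9822 = 3.89259 half-year periods.
In years: 3.89259 / 2 = 1.94629 years.

1.95 years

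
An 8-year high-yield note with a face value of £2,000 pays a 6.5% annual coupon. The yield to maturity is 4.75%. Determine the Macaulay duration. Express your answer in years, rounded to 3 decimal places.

Periodic yield y = 0.0475. Discount each cash flow and weight by its year:
  t   CF        PV=CF/(1+0.0475)^t    t·PV
  1       130.00       124.1050       124.1050
  2       130.00       118.4773       236.9547
  3       130.00       113.1049       339.3146
  4       130.00       107.9760       431.9040
  5       130.00       103.0797       515.3986
  6       130.00        98.4055       590.4327
  7       130.00        93.9432       657.6021
  8     2,130.00     1,469.4247    11,755.3980
  Σ                  2,228.5163    14,651.1096
Price P = Σ PV = 2,228.5163.
Macaulay duration = Σ(t·PV) / P = 14,651.1096 / 2,228.5163 = 6.57438 years.

6.574 years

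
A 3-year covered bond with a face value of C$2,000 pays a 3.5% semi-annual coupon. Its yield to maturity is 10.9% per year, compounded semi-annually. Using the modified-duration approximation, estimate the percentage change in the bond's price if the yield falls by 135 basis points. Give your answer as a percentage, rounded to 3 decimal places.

+3.658%

Periodic yield y = 0.0545. Modified duration first:
  t   CF        PV=CF/(1+0.0545)^t    t·PV
  1        35.00        33.1911        33.1911
  2        35.00        31.4757        62.9513
  3        35.00        29.8489        89.5467
  4        35.00        28.3062       113.2248
  5        35.00        26.8433       134.2163
  6     2,035.00     1,480.0790     8,880.4743
  Σ                  1,629.7441     9,313.6045
P = 1,629.7441; D_Mac = 5.71476 half-year periods = 2.85738 yrs; D_mod = 2.85738/(1+0.0545) = 2.70970 yrs.
ΔP/P ≈ -D_mod · Δy = -2.70970 × (-0.0135) = +0.036581 = +3.6581%.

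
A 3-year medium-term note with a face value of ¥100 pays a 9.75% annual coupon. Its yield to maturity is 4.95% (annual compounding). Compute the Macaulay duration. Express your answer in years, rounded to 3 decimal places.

Periodic yield y = 0.0495. Discount each cash flow and weight by its year:
  t   CF        PV=CF/(1+0.0495)^t    t·PV
  1         9.75         9.2901         9.2901
  2         9.75         8.8520        17.7039
  3       109.75        94.9417       284.8252
  Σ                    113.0838       311.8193
Price P = Σ PV = 113.0838.
Macaulay duration = Σ(t·PV) / P = 311.8193 / 113.0838 = 2.75742 years.

2.757 years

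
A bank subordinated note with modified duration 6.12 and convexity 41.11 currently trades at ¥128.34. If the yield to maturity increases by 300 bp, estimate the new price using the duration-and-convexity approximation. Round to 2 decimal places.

Duration effect: -D_mod·Δy = -6.12 × (+0.03) = -0.183600
Convexity effect: ½·C·(Δy)² = 0.5 × 41.11 × (0.03)² = +0.0184995
ΔP/P ≈ -0.183600 + 0.0184995 = -0.1651005
New price ≈ 128.34 × (1 - 0.1651005) = 107.15100183.

¥107.15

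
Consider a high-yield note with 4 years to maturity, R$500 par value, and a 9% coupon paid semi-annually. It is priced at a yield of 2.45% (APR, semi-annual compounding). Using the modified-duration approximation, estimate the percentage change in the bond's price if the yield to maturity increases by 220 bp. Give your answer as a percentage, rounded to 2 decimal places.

-7.64%

Periodic yield y = 0.01225. Modified duration first:
  t   CF        PV=CF/(1+0.01225)^t    t·PV
  1        22.50        22.2277        22.2277
  2        22.50        21.9587        43.9174
  3        22.50        21.6930        65.0789
  4        22.50        21.4305        85.7218
  5        22.50        21.1711       105.8555
  6        22.50        20.9149       125.4894
  7        22.50        20.6618       144.6326
  8       522.50       474.0062     3,792.0495
  Σ                    624.0638     4,384.9729
P = 624.0638; D_Mac = 7.02648 half-year periods = 3.51324 yrs; D_mod = 3.51324/(1+0.01225) = 3.47072 yrs.
ΔP/P ≈ -D_mod · Δy = -3.47072 × (+0.022) = -0.076356 = -7.6356%.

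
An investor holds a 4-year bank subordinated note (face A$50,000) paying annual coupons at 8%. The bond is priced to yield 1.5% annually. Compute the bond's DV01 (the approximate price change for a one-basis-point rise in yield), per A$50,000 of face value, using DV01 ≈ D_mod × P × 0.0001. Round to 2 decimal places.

A$22.33

Periodic yield y = 0.015.
  t   CF        PV=CF/(1+0.015)^t    t·PV
  1     4,000.00     3,940.8867     3,940.8867
  2     4,000.00     3,882.6470     7,765.2940
  3     4,000.00     3,825.2680    11,475.8039
  4    54,000.00    50,877.9484   203,511.7937
  Σ                 62,526.7501   226,693.7784
P = 62,526.7501; D_Mac = 3.62555 yrs; D_mod = 3.57197 yrs.
DV01 ≈ 3.57197 × 62,526.7501 × 0.0001 = 22.334362.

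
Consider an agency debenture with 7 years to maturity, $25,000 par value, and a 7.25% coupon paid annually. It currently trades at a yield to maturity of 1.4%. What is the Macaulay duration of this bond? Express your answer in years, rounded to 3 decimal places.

Periodic yield y = 0.014. Discount each cash flow and weight by its year:
  t   CF        PV=CF/(1+0.014)^t    t·PV
  1     1,812.50     1,787.4753     1,787.4753
  2     1,812.50     1,762.7962     3,525.5924
  3     1,812.50     1,738.4578     5,215.3734
  4     1,812.50     1,714.4554     6,857.8217
  5     1,812.50     1,690.7844     8,453.9222
  6     1,812.50     1,667.4403    10,004.6416
  7    26,812.50    24,326.0517   170,282.3616
  Σ                 34,687.4611   206,127.1881
Price P = Σ PV = 34,687.4611.
Macaulay duration = Σ(t·PV) / P = 206,127.1881 / 34,687.4611 = 5.94241 years.

5.942 years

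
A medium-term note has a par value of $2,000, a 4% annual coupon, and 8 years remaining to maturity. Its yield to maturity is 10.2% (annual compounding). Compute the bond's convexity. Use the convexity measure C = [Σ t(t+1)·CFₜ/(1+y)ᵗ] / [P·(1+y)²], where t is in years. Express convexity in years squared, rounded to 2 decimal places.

With y = 0.102:
  t   CF        PV=CF/(1+0.102)^t    t·PV        t(t+1)·PV
  1        80.00        72.5953        72.5953         145.1906
  2        80.00        65.8759       131.7519         395.2556
  3        80.00        59.7785       179.3356         717.3423
  4        80.00        54.2455       216.9819       1,084.9097
  5        80.00        49.2246       246.1229       1,476.7374
  6        80.00        44.6684       268.0104       1,876.0729
  7        80.00        40.5339       283.7376       2,269.9007
  8     2,080.00       956.3362     7,650.6893      68,856.2038
  Σ                  1,343.2583     9,049.2249      76,821.6130
P = 1,343.2583.
Convexity = Σ t(t+1)·PV / [P·(1+y)²] = 76,821.6130 / (1,343.2583 × 1.214404) = 47.09347.

47.09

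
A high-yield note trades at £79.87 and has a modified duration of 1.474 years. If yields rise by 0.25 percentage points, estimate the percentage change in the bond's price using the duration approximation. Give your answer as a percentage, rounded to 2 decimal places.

Duration approximation: ΔP/P ≈ -D_mod · Δy = -1.474 × (+0.0025) = -0.003685.
As a percentage: -0.3685%.

-0.37%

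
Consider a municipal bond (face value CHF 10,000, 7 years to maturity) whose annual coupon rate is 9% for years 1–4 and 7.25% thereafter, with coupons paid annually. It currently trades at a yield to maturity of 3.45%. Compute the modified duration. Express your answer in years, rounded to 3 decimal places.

Periodic yield y = 0.0345. First find Macaulay duration:
  t   CF        PV=CF/(1+0.0345)^t    t·PV
  1       900.00       869.9855       869.9855
  2       900.00       840.9720     1,681.9439
  3       900.00       812.9260     2,438.7781
  4       900.00       785.8154     3,143.2616
  5       725.00       611.9072     3,059.5358
  6       725.00       591.5004     3,549.0024
  7    10,725.00     8,458.3146    59,208.2024
  Σ                 12,971.4211    73,950.7096
P = 12,971.4211; Macaulay duration = 73,950.7096 / 12,971.4211 = 5.70105 years.
Modified duration = D_Mac / (1 + y) = 5.70105 / 1.0345 = 5.51092 years.

5.511 years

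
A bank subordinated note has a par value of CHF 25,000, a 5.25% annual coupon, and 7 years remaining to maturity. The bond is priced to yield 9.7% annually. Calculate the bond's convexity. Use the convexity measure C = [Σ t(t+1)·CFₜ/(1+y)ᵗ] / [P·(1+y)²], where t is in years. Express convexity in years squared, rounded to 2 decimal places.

36.85

With y = 0.097:
  t   CF        PV=CF/(1+0.097)^t    t·PV        t(t+1)·PV
  1     1,312.50     1,196.4448     1,196.4448       2,392.8897
  2     1,312.50     1,090.6516     2,181.3033       6,543.9098
  3     1,312.50       994.2130     2,982.6389      11,930.5558
  4     1,312.50       906.3017     3,625.2069      18,126.0343
  5     1,312.50       826.1638     4,130.8191      24,784.9147
  6     1,312.50       753.1120     4,518.6718      31,630.7025
  7    26,312.50    13,763.0827    96,341.5790     770,732.6324
  Σ                 19,529.9697   114,976.6639     866,141.6392
P = 19,529.9697.
Convexity = Σ t(t+1)·PV / [P·(1+y)²] = 866,141.6392 / (19,529.9697 × 1.203409) = 36.85311.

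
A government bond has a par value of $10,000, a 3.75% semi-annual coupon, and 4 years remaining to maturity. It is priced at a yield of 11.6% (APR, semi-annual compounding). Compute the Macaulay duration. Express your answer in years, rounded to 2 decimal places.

3.70 years

Periodic yield y = 0.058. Discount each cash flow and weight by its period:
  t   CF        PV=CF/(1+0.058)^t    t·PV
  1       187.50       177.2212       177.2212
  2       187.50       167.5058       335.0117
  3       187.50       158.3231       474.9693
  4       187.50       149.6438       598.5750
  5       187.50       141.4402       707.2011
  6       187.50       133.6864       802.1185
  7       187.50       126.3577       884.5037
  8    10,187.50     6,489.0673    51,912.5386
  Σ                  7,543.2455    55,892.1390
Price P = Σ PV = 7,543.2455.
Macaulay duration = Σ(t·PV) / P = 55,892.1390 / 7,543.2455 = 7.40956 half-year periods.
In years: 7.40956 / 2 = 3.70478 years.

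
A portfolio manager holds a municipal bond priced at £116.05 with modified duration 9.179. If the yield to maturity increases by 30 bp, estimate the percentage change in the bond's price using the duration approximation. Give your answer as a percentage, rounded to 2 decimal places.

Duration approximation: ΔP/P ≈ -D_mod · Δy = -9.179 × (+0.003) = -0.027537.
As a percentage: -2.7537%.

-2.75%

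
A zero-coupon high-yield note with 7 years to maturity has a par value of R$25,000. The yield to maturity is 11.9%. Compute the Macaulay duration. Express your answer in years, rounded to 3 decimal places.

A zero-coupon bond has a single cash flow at maturity, so its Macaulay duration equals its maturity: 7 years.

7.000 years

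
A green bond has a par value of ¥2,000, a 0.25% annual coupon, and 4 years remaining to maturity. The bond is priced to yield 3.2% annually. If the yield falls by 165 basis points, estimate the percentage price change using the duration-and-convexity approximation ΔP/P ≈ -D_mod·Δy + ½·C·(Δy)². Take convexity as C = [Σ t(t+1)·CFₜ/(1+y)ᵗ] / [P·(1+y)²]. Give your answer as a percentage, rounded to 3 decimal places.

+6.624%

With y = 0.032:
  t   CF        PV=CF/(1+0.032)^t    t·PV        t(t+1)·PV
  1         5.00         4.8450         4.8450           9.6899
  2         5.00         4.6947         9.3895          28.1684
  3         5.00         4.5492        13.6475          54.5899
  4     2,005.00     1,767.6472     7,070.5888      35,352.9438
  Σ                  1,781.7360     7,098.4707      35,445.3920
P = 1,781.7360; D_Mac = 3.98402 yrs; D_mod = 3.86048 yrs; C = 18.67915.
Duration effect: -3.86048 × (-0.0165) = +0.063698
Convexity effect: 0.5 × 18.67915 × (-0.0165)² = +0.0025427
ΔP/P ≈ +0.063698 + 0.0025427 = +0.066241 = +6.6241%.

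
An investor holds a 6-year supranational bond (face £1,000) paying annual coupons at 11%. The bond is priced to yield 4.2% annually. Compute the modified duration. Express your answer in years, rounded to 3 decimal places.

Periodic yield y = 0.042. First find Macaulay duration:
  t   CF        PV=CF/(1+0.042)^t    t·PV
  1       110.00       105.5662       105.5662
  2       110.00       101.3112       202.6223
  3       110.00        97.2276       291.6828
  4       110.00        93.3086       373.2345
  5       110.00        89.5476       447.7381
  6     1,110.00       867.1948     5,203.1688
  Σ                  1,354.1560     6,624.0128
P = 1,354.1560; Macaulay duration = 6,624.0128 / 1,354.1560 = 4.89162 years.
Modified duration = D_Mac / (1 + y) = 4.89162 / 1.042 = 4.69445 years.

4.694 years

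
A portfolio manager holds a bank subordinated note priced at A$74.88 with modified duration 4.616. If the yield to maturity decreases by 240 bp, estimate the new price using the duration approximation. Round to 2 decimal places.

A$83.18

Duration approximation: ΔP/P ≈ -D_mod · Δy = -4.616 × (-0.024) = +0.110784.
New price ≈ 74.88 × (1 + 0.110784) = 83.17550592.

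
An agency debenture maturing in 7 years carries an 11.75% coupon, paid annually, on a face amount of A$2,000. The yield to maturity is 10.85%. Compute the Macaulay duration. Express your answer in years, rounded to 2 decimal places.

5.18 years

Periodic yield y = 0.1085. Discount each cash flow and weight by its year:
  t   CF        PV=CF/(1+0.1085)^t    t·PV
  1       235.00       211.9982       211.9982
  2       235.00       191.2478       382.4956
  3       235.00       172.5285       517.5854
  4       235.00       155.6414       622.5655
  5       235.00       140.4072       702.0360
  6       235.00       126.6641       759.9848
  7     2,235.00     1,086.7450     7,607.2149
  Σ                  2,085.2322    10,803.8805
Price P = Σ PV = 2,085.2322.
Macaulay duration = Σ(t·PV) / P = 10,803.8805 / 2,085.2322 = 5.18114 years.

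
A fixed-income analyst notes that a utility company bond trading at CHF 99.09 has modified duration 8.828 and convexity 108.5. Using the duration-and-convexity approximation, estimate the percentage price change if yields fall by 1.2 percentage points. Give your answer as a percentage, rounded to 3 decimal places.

+11.375%

Duration effect: -D_mod·Δy = -8.828 × (-0.012) = +0.105936
Convexity effect: ½·C·(Δy)² = 0.5 × 108.5 × (-0.012)² = +0.0078120
ΔP/P ≈ +0.105936 + 0.0078120 = +0.113748
= +11.3748%.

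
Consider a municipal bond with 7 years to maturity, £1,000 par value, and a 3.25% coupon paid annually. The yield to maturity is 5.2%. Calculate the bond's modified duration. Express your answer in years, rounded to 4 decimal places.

Periodic yield y = 0.052. First find Macaulay duration:
  t   CF        PV=CF/(1+0.052)^t    t·PV
  1        32.50        30.8935        30.8935
  2        32.50        29.3665        58.7330
  3        32.50        27.9149        83.7447
  4        32.50        26.5351       106.1403
  5        32.50        25.2235       126.1173
  6        32.50        23.9767       143.8600
  7     1,032.50       724.0689     5,068.4822
  Σ                    887.9790     5,617.9710
P = 887.9790; Macaulay duration = 5,617.9710 / 887.9790 = 6.32669 years.
Modified duration = D_Mac / (1 + y) = 6.32669 / 1.052 = 6.01397 years.

6.0140 years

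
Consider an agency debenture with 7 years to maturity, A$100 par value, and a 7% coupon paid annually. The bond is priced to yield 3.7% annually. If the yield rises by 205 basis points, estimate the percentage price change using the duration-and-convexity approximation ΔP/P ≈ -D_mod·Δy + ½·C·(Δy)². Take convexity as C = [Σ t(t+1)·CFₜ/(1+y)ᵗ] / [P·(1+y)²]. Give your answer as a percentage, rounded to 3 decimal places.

With y = 0.037:
  t   CF        PV=CF/(1+0.037)^t    t·PV        t(t+1)·PV
  1         7.00         6.7502         6.7502          13.5005
  2         7.00         6.5094        13.0188          39.0564
  3         7.00         6.2771        18.8314          75.3257
  4         7.00         6.0532        24.2127         121.0634
  5         7.00         5.8372        29.1860         175.1159
  6         7.00         5.6289        33.7736         236.4149
  7       107.00        82.9722       580.8052       4,646.4419
  Σ                    120.0282       706.5779       5,306.9186
P = 120.0282; D_Mac = 5.88676 yrs; D_mod = 5.67672 yrs; C = 41.11511.
Duration effect: -5.67672 × (+0.0205) = -0.116373
Convexity effect: 0.5 × 41.11511 × (0.0205)² = +0.0086393
ΔP/P ≈ -0.116373 + 0.0086393 = -0.107734 = -10.7734%.

-10.773%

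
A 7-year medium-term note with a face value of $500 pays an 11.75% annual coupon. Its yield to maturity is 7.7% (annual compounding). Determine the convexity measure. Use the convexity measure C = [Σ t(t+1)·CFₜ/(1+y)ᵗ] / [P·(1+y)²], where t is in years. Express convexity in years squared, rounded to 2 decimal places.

33.07

With y = 0.077:
  t   CF        PV=CF/(1+0.077)^t    t·PV        t(t+1)·PV
  1        58.75        54.5497        54.5497         109.0994
  2        58.75        50.6497       101.2993         303.8979
  3        58.75        47.0285       141.0854         564.3415
  4        58.75        43.6662       174.6647         873.3233
  5        58.75        40.5443       202.7213       1,216.3277
  6        58.75        37.6456       225.8733       1,581.1131
  7       558.75       332.4357     2,327.0497      18,616.3974
  Σ                    606.5194     3,227.2433      23,264.5003
P = 606.5194.
Convexity = Σ t(t+1)·PV / [P·(1+y)²] = 23,264.5003 / (606.5194 × 1.159929) = 33.06874.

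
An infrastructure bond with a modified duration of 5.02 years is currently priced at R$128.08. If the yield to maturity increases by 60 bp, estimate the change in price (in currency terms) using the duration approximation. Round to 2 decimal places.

Duration approximation: ΔP/P ≈ -D_mod · Δy = -5.02 × (+0.006) = -0.030120.
ΔP ≈ 128.08 × (-0.030120) = -3.8577696.

-R$3.86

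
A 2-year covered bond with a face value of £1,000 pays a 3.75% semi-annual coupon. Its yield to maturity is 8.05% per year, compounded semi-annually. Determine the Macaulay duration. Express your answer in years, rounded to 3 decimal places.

Periodic yield y = 0.04025. Discount each cash flow and weight by its period:
  t   CF        PV=CF/(1+0.04025)^t    t·PV
  1        18.75        18.0245        18.0245
  2        18.75        17.3271        34.6542
  3        18.75        16.6567        49.9700
  4     1,018.75       869.9949     3,479.9797
  Σ                    922.0032     3,582.6284
Price P = Σ PV = 922.0032.
Macaulay duration = Σ(t·PV) / P = 3,582.6284 / 922.0032 = 3.88570 half-year periods.
In years: 3.88570 / 2 = 1.94285 years.

1.943 years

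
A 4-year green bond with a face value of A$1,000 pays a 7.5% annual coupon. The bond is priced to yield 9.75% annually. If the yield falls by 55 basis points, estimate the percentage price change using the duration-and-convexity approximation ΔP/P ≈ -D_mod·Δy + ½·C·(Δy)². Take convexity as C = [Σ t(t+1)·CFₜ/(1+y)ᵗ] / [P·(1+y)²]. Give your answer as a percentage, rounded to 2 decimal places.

With y = 0.0975:
  t   CF        PV=CF/(1+0.0975)^t    t·PV        t(t+1)·PV
  1        75.00        68.3371        68.3371         136.6743
  2        75.00        62.2662       124.5324         373.5971
  3        75.00        56.7346       170.2037         680.8147
  4     1,075.00       740.9525     2,963.8099      14,819.0493
  Σ                    928.2903     3,326.8830      16,010.1354
P = 928.2903; D_Mac = 3.58388 yrs; D_mod = 3.26550 yrs; C = 14.31865.
Duration effect: -3.26550 × (-0.0055) = +0.017960
Convexity effect: 0.5 × 14.31865 × (-0.0055)² = +0.0002166
ΔP/P ≈ +0.017960 + 0.0002166 = +0.018177 = +1.8177%.

+1.82%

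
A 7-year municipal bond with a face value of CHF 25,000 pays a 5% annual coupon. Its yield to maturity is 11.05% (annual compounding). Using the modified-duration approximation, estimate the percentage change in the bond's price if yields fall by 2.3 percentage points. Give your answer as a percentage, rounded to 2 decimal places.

Periodic yield y = 0.1105. Modified duration first:
  t   CF        PV=CF/(1+0.1105)^t    t·PV
  1     1,250.00     1,125.6191     1,125.6191
  2     1,250.00     1,013.6147     2,027.2293
  3     1,250.00       912.7552     2,738.2657
  4     1,250.00       821.9318     3,287.7270
  5     1,250.00       740.1457     3,700.7283
  6     1,250.00       666.4977     3,998.9860
  7    26,250.00    12,603.7380    88,226.1662
  Σ                 17,884.3021   105,104.7216
P = 17,884.3021; D_Mac = 5.87693 yrs; D_mod = 5.87693/(1+0.1105) = 5.29214 yrs.
ΔP/P ≈ -D_mod · Δy = -5.29214 × (-0.023) = +0.121719 = +12.1719%.

+12.17%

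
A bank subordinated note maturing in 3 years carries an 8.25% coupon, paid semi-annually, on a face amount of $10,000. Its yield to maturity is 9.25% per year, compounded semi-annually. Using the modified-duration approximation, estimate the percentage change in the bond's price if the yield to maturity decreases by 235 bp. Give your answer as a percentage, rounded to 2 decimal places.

+6.10%

Periodic yield y = 0.04625. Modified duration first:
  t   CF        PV=CF/(1+0.04625)^t    t·PV
  1       412.50       394.2652       394.2652
  2       412.50       376.8365       753.6731
  3       412.50       360.1783     1,080.5349
  4       412.50       344.2564     1,377.0257
  5       412.50       329.0384     1,645.1920
  6    10,412.50     7,938.5684    47,631.4101
  Σ                  9,743.1433    52,882.1011
P = 9,743.1433; D_Mac = 5.42762 half-year periods = 2.71381 yrs; D_mod = 2.71381/(1+0.04625) = 2.59385 yrs.
ΔP/P ≈ -D_mod · Δy = -2.59385 × (-0.0235) = +0.060955 = +6.0955%.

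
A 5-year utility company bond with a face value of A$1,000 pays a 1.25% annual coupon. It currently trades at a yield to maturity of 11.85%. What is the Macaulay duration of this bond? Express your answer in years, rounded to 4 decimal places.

4.8369 years

Periodic yield y = 0.1185. Discount each cash flow and weight by its year:
  t   CF        PV=CF/(1+0.1185)^t    t·PV
  1        12.50        11.1757        11.1757
  2        12.50         9.9917        19.9833
  3        12.50         8.9331        26.7993
  4        12.50         7.9867        31.9467
  5     1,012.50       578.3824     2,891.9121
  Σ                    616.4696     2,981.8172
Price P = Σ PV = 616.4696.
Macaulay duration = Σ(t·PV) / P = 2,981.8172 / 616.4696 = 4.83693 years.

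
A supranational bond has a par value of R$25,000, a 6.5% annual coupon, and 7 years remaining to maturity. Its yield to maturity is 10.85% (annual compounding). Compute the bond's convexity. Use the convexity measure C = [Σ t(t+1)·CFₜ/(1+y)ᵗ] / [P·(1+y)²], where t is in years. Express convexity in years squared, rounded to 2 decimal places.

34.34

With y = 0.1085:
  t   CF        PV=CF/(1+0.1085)^t    t·PV        t(t+1)·PV
  1     1,625.00     1,465.9450     1,465.9450       2,931.8899
  2     1,625.00     1,322.4583     2,644.9165       7,934.7495
  3     1,625.00     1,193.0160     3,579.0480      14,316.1922
  4     1,625.00     1,076.2436     4,304.9743      21,524.8717
  5     1,625.00       970.9008     4,854.5042      29,127.0253
  6     1,625.00       875.8691     5,255.2143      36,786.5001
  7    26,625.00    12,946.1232    90,622.8621     724,982.8970
  Σ                 19,850.5559   112,727.4645     837,604.1257
P = 19,850.5559.
Convexity = Σ t(t+1)·PV / [P·(1+y)²] = 837,604.1257 / (19,850.5559 × 1.228772) = 34.33956.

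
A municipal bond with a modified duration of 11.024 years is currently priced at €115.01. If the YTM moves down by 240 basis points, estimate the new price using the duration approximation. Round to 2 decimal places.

€145.44

Duration approximation: ΔP/P ≈ -D_mod · Δy = -11.024 × (-0.024) = +0.264576.
New price ≈ 115.01 × (1 + 0.264576) = 145.43888576.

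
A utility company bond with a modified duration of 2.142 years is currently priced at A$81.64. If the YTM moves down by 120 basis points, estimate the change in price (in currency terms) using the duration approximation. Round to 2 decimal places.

+A$2.10

Duration approximation: ΔP/P ≈ -D_mod · Δy = -2.142 × (-0.012) = +0.025704.
ΔP ≈ 81.64 × (+0.025704) = +2.09847456.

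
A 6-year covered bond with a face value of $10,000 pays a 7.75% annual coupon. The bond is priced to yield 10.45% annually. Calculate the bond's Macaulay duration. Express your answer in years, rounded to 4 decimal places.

Periodic yield y = 0.1045. Discount each cash flow and weight by its year:
  t   CF        PV=CF/(1+0.1045)^t    t·PV
  1       775.00       701.6750       701.6750
  2       775.00       635.2874     1,270.5749
  3       775.00       575.1810     1,725.5430
  4       775.00       520.7614     2,083.0458
  5       775.00       471.4907     2,357.4533
  6    10,775.00     5,935.0305    35,610.1832
  Σ                  8,839.4261    43,748.4752
Price P = Σ PV = 8,839.4261.
Macaulay duration = Σ(t·PV) / P = 43,748.4752 / 8,839.4261 = 4.94924 years.

4.9492 years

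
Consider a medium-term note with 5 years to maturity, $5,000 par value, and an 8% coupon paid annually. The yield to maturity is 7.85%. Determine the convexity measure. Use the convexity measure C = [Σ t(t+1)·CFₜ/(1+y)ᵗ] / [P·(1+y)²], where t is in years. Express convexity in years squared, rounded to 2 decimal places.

21.12

With y = 0.0785:
  t   CF        PV=CF/(1+0.0785)^t    t·PV        t(t+1)·PV
  1       400.00       370.8855       370.8855         741.7710
  2       400.00       343.8901       687.7802       2,063.3407
  3       400.00       318.8596       956.5789       3,826.3156
  4       400.00       295.6510     1,182.6041       5,913.0206
  5     5,400.00     3,700.7778    18,503.8891     111,023.3346
  Σ                  5,030.0641    21,701.7378     123,567.7825
P = 5,030.0641.
Convexity = Σ t(t+1)·PV / [P·(1+y)²] = 123,567.7825 / (5,030.0641 × 1.163162) = 21.11988.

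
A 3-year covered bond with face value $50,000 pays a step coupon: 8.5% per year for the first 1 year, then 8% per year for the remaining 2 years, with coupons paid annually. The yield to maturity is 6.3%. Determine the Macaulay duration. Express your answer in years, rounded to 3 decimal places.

Periodic yield y = 0.063. Discount each cash flow and weight by its year:
  t   CF        PV=CF/(1+0.063)^t    t·PV
  1     4,250.00     3,998.1185     3,998.1185
  2     4,000.00     3,539.9201     7,079.8402
  3    54,000.00    44,956.6525   134,869.9576
  Σ                 52,494.6912   145,947.9164
Price P = Σ PV = 52,494.6912.
Macaulay duration = Σ(t·PV) / P = 145,947.9164 / 52,494.6912 = 2.78024 years.

2.780 years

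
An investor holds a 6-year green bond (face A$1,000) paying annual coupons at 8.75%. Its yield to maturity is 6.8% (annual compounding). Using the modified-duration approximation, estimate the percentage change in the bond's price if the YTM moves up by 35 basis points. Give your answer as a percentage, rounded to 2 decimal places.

Periodic yield y = 0.068. Modified duration first:
  t   CF        PV=CF/(1+0.068)^t    t·PV
  1        87.50        81.9288        81.9288
  2        87.50        76.7124       153.4248
  3        87.50        71.8281       215.4843
  4        87.50        67.2548       269.0190
  5        87.50        62.9726       314.8631
  6     1,087.50       732.8275     4,396.9649
  Σ                  1,093.5242     5,431.6850
P = 1,093.5242; D_Mac = 4.96714 yrs; D_mod = 4.96714/(1+0.068) = 4.65088 yrs.
ΔP/P ≈ -D_mod · Δy = -4.65088 × (+0.0035) = -0.016278 = -1.6278%.

-1.63%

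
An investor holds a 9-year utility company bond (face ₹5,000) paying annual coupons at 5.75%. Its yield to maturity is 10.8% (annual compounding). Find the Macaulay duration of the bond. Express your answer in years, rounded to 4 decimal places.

Periodic yield y = 0.108. Discount each cash flow and weight by its year:
  t   CF        PV=CF/(1+0.108)^t    t·PV
  1       287.50       259.4765       259.4765
  2       287.50       234.1846       468.3692
  3       287.50       211.3579       634.0738
  4       287.50       190.7563       763.0251
  5       287.50       172.1627       860.8135
  6       287.50       155.3815       932.2890
  7       287.50       140.2360       981.6520
  8       287.50       126.5668     1,012.5343
  9     5,287.50     2,100.8379    18,907.5408
  Σ                  3,590.9602    24,819.7742
Price P = Σ PV = 3,590.9602.
Macaulay duration = Σ(t·PV) / P = 24,819.7742 / 3,590.9602 = 6.91174 years.

6.9117 years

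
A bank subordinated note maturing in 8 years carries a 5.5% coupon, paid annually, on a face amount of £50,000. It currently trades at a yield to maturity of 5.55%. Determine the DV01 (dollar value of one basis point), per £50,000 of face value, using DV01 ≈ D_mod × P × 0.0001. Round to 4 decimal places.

Periodic yield y = 0.0555.
  t   CF        PV=CF/(1+0.0555)^t    t·PV
  1     2,750.00     2,605.4003     2,605.4003
  2     2,750.00     2,468.4039     4,936.8077
  3     2,750.00     2,338.6110     7,015.8329
  4     2,750.00     2,215.6428     8,862.5711
  5     2,750.00     2,099.1405    10,495.7024
  6     2,750.00     1,988.7641    11,932.5845
  7     2,750.00     1,884.1915    13,189.3402
  8    52,750.00    34,241.7981   273,934.3852
  Σ                 49,841.9521   332,972.6244
P = 49,841.9521; D_Mac = 6.68057 yrs; D_mod = 6.32929 yrs.
DV01 ≈ 6.32929 × 49,841.9521 × 0.0001 = 31.546435.

£31.5464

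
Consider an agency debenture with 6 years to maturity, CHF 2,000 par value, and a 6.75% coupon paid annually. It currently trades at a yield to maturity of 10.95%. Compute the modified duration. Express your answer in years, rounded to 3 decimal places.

4.530 years

Periodic yield y = 0.1095. First find Macaulay duration:
  t   CF        PV=CF/(1+0.1095)^t    t·PV
  1       135.00       121.6764       121.6764
  2       135.00       109.6678       219.3356
  3       135.00        98.8443       296.5330
  4       135.00        89.0891       356.3564
  5       135.00        80.2966       401.4831
  6     2,135.00     1,144.5481     6,867.2885
  Σ                  1,644.1224     8,262.6730
P = 1,644.1224; Macaulay duration = 8,262.6730 / 1,644.1224 = 5.02558 years.
Modified duration = D_Mac / (1 + y) = 5.02558 / 1.1095 = 4.52959 years.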